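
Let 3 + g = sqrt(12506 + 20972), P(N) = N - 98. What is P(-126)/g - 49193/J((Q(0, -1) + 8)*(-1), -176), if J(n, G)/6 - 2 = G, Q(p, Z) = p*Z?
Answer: 1645738949/34941636 - 224*sqrt(33478)/33469 ≈ 45.875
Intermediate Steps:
Q(p, Z) = Z*p
P(N) = -98 + N
J(n, G) = 12 + 6*G
g = -3 + sqrt(33478) (g = -3 + sqrt(12506 + 20972) = -3 + sqrt(33478) ≈ 179.97)
P(-126)/g - 49193/J((Q(0, -1) + 8)*(-1), -176) = (-98 - 126)/(-3 + sqrt(33478)) - 49193/(12 + 6*(-176)) = -224/(-3 + sqrt(33478)) - 49193/(12 - 1056) = -224/(-3 + sqrt(33478)) - 49193/(-1044) = -224/(-3 + sqrt(33478)) - 49193*(-1/1044) = -224/(-3 + sqrt(33478)) + 49193/1044 = 49193/1044 - 224/(-3 + sqrt(33478))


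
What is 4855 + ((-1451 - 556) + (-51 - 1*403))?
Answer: 2394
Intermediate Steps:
4855 + ((-1451 - 556) + (-51 - 1*403)) = 4855 + (-2007 + (-51 - 403)) = 4855 + (-2007 - 454) = 4855 - 2461 = 2394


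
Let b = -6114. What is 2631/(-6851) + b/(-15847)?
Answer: 14889/8351369 ≈ 0.0017828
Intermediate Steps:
2631/(-6851) + b/(-15847) = 2631/(-6851) - 6114/(-15847) = 2631*(-1/6851) - 6114*(-1/15847) = -2631/6851 + 6114/15847 = 14889/8351369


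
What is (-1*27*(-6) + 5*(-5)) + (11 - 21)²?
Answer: 237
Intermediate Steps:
(-1*27*(-6) + 5*(-5)) + (11 - 21)² = (-27*(-6) - 25) + (-10)² = (162 - 25) + 100 = 137 + 100 = 237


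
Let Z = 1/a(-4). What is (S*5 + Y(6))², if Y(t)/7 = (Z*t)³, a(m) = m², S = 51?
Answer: 17095301001/262144 ≈ 65213.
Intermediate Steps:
Z = 1/16 (Z = 1/((-4)²) = 1/16 ≈ 0.062500)
Y(t) = 7*t³/4096 (Y(t) = 7*(t/16)³ = 7*(t³/4096) = 7*t³/4096)
(S*5 + Y(6))² = (51*5 + (7/4096)*6³)² = (255 + (7/4096)*216)² = (255 + 189/512)² = (130749/512)² = 17095301001/262144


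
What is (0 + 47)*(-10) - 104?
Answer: -574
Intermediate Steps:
(0 + 47)*(-10) - 104 = 47*(-10) - 104 = -470 - 104 = -574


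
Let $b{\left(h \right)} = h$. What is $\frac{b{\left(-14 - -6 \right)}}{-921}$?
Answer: $\frac{8}{921} \approx 0.0086862$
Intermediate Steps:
$\frac{b{\left(-14 - -6 \right)}}{-921} = \frac{-14 - -6}{-921} = \left(-14 + 6\right) \left(- \frac{1}{921}\right) = \left(-8\right) \left(- \frac{1}{921}\right) = \frac{8}{921}$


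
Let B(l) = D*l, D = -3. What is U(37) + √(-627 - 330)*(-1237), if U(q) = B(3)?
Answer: -9 - 1237*I*√957 ≈ -9.0 - 38267.0*I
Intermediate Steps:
B(l) = -3*l
U(q) = -9 (U(q) = -3*3 = -9)
U(37) + √(-627 - 330)*(-1237) = -9 + √(-627 - 330)*(-1237) = -9 + √(-957)*(-1237) = -9 + (I*√957)*(-1237) = -9 - 1237*I*√957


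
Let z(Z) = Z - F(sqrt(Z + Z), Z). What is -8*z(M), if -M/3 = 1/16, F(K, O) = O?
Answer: 0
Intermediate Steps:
M = -3/16 ≈ -0.18750
z(Z) = 0 (z(Z) = Z - Z = 0)
-8*z(M) = -8*0 = 0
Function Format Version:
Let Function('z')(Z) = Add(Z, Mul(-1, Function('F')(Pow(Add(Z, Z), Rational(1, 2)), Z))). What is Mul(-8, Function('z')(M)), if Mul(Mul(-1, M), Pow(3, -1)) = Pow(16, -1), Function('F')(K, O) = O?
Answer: 0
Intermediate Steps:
M = Rational(-3, 16) (M = Mul(-3, Pow(16, -1)) = Mul(-3, Rational(1, 16)) = Rational(-3, 16) ≈ -0.18750)
Function('z')(Z) = 0 (Function('z')(Z) = Add(Z, Mul(-1, Z)) = 0)
Mul(-8, Function('z')(M)) = Mul(-8, 0) = 0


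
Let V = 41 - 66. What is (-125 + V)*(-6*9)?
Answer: 8100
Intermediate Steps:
V = -25
(-125 + V)*(-6*9) = (-125 - 25)*(-6*9) = -150*(-54) = 8100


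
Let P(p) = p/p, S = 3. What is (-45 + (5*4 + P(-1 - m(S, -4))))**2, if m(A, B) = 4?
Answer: 576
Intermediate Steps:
P(p) = 1
(-45 + (5*4 + P(-1 - m(S, -4))))**2 = (-45 + (5*4 + 1))**2 = (-45 + (20 + 1))**2 = (-45 + 21)**2 = (-24)**2 = 576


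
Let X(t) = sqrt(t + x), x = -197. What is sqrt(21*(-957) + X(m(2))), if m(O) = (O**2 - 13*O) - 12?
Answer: sqrt(-20097 + I*sqrt(231)) ≈ 0.0536 + 141.76*I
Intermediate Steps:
m(O) = -12 + O**2 - 13*O
X(t) = sqrt(-197 + t) (X(t) = sqrt(t - 197) = sqrt(-197 + t))
sqrt(21*(-957) + X(m(2))) = sqrt(21*(-957) + sqrt(-197 + (-12 + 2**2 - 13*2))) = sqrt(-20097 + sqrt(-197 + (-12 + 4 - 26))) = sqrt(-20097 + sqrt(-197 - 34)) = sqrt(-20097 + sqrt(-231)) = sqrt(-20097 + I*sqrt(231))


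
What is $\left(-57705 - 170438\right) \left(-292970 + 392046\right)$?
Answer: $-22603495868$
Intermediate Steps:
$\left(-57705 - 170438\right) \left(-292970 + 392046\right) = \left(-228143\right) 99076 = -22603495868$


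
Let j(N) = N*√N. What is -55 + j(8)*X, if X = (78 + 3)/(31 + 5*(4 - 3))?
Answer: -55 + 36*√2 ≈ -4.0883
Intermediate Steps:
j(N) = N^(3/2)
X = 9/4 (X = 81/(31 + 5*1) = 81/(31 + 5) = 81/36 = 81*(1/36) = 9/4 ≈ 2.2500)
-55 + j(8)*X = -55 + 8^(3/2)*(9/4) = -55 + (16*√2)*(9/4) = -55 + 36*√2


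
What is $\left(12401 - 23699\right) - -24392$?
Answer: $13094$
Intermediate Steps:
$\left(12401 - 23699\right) - -24392 = \left(12401 - 23699\right) + 24392 = -11298 + 24392 = 13094$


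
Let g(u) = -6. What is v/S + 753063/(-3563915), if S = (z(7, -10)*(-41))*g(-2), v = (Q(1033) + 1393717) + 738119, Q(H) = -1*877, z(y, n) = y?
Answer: 7593259969999/6137061630 ≈ 1237.3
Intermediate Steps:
Q(H) = -877
v = 2130959 (v = (-877 + 1393717) + 738119 = 1392840 + 738119 = 2130959)
S = 1722 (S = (7*(-41))*(-6) = -287*(-6) = 1722)
v/S + 753063/(-3563915) = 2130959/1722 + 753063/(-3563915) = 2130959*(1/1722) + 753063*(-1/3563915) = 2130959/1722 - 753063/3563915 = 7593259969999/6137061630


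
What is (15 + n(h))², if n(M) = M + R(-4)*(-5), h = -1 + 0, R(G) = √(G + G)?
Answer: -4 - 280*I*√2 ≈ -4.0 - 395.98*I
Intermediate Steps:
R(G) = √2*√G (R(G) = √(2*G) = √2*√G)
h = -1
n(M) = M - 10*I*√2 (n(M) = M + (√2*√(-4))*(-5) = M + (√2*(2*I))*(-5) = M + (2*I*√2)*(-5) = M - 10*I*√2)
(15 + n(h))² = (15 + (-1 - 10*I*√2))² = (14 - 10*I*√2)²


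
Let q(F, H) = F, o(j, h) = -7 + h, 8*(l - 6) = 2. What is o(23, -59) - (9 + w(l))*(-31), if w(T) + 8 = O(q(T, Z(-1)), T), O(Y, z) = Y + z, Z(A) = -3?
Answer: 705/2 ≈ 352.50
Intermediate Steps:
l = 25/4 (l = 6 + (⅛)*2 = 6 + ¼ = 25/4 ≈ 6.2500)
w(T) = -8 + 2*T (w(T) = -8 + (T + T) = -8 + 2*T)
o(23, -59) - (9 + w(l))*(-31) = (-7 - 59) - (9 + (-8 + 2*(25/4)))*(-31) = -66 - (9 + (-8 + 25/2))*(-31) = -66 - (9 + 9/2)*(-31) = -66 - 27*(-31)/2 = -66 - 1*(-837/2) = -66 + 837/2 = 705/2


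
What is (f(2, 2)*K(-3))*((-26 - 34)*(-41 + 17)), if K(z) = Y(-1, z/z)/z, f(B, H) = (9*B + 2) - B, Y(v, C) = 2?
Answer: -17280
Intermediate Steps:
f(B, H) = 2 + 8*B (f(B, H) = (2 + 9*B) - B = 2 + 8*B)
K(z) = 2/z
(f(2, 2)*K(-3))*((-26 - 34)*(-41 + 17)) = ((2 + 8*2)*(2/(-3)))*((-26 - 34)*(-41 + 17)) = ((2 + 16)*(2*(-⅓)))*(-60*(-24)) = (18*(-⅔))*1440 = -12*1440 = -17280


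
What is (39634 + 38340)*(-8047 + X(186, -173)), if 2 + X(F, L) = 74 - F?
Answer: -636345814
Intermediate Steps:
X(F, L) = 72 - F (X(F, L) = -2 + (74 - F) = 72 - F)
(39634 + 38340)*(-8047 + X(186, -173)) = (39634 + 38340)*(-8047 + (72 - 1*186)) = 77974*(-8047 + (72 - 186)) = 77974*(-8047 - 114) = 77974*(-8161) = -636345814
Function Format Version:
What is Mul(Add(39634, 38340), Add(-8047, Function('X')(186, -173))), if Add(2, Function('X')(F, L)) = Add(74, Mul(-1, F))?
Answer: -636345814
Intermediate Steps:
Function('X')(F, L) = Add(72, Mul(-1, F)) (Function('X')(F, L) = Add(-2, Add(74, Mul(-1, F))) = Add(72, Mul(-1, F)))
Mul(Add(39634, 38340), Add(-8047, Function('X')(186, -173))) = Mul(Add(39634, 38340), Add(-8047, Add(72, Mul(-1, 186)))) = Mul(77974, Add(-8047, Add(72, -186))) = Mul(77974, Add(-8047, -114)) = Mul(77974, -8161) = -636345814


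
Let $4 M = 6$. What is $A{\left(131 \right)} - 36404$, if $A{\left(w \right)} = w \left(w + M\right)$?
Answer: $- \frac{38093}{2} \approx -19047.0$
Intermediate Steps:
$M = \frac{3}{2}$ ($M = \frac{1}{4} \cdot 6 = \frac{3}{2} \approx 1.5$)
$A{\left(w \right)} = w \left(\frac{3}{2} + w\right)$ ($A{\left(w \right)} = w \left(w + \frac{3}{2}\right) = w \left(\frac{3}{2} + w\right)$)
$A{\left(131 \right)} - 36404 = \frac{1}{2} \cdot 131 \left(3 + 2 \cdot 131\right) - 36404 = \frac{1}{2} \cdot 131 \left(3 + 262\right) - 36404 = \frac{1}{2} \cdot 131 \cdot 265 - 36404 = \frac{34715}{2} - 36404 = - \frac{38093}{2}$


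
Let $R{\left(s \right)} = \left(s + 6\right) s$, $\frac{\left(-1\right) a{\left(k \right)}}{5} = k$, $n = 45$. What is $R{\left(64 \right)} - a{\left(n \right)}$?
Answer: $4705$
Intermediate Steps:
$a{\left(k \right)} = - 5 k$
$R{\left(s \right)} = s \left(6 + s\right)$ ($R{\left(s \right)} = \left(6 + s\right) s = s \left(6 + s\right)$)
$R{\left(64 \right)} - a{\left(n \right)} = 64 \left(6 + 64\right) - \left(-5\right) 45 = 64 \cdot 70 - -225 = 4480 + 225 = 4705$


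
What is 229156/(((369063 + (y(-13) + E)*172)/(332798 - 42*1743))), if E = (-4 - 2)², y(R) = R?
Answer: 59487064352/373019 ≈ 1.5947e+5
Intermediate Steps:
E = 36 (E = (-6)² = 36)
229156/(((369063 + (y(-13) + E)*172)/(332798 - 42*1743))) = 229156/(((369063 + (-13 + 36)*172)/(332798 - 42*1743))) = 229156/(((369063 + 23*172)/(332798 - 73206))) = 229156/(((369063 + 3956)/259592)) = 229156/((373019*(1/259592))) = 229156/(373019/259592) = 229156*(259592/373019) = 59487064352/373019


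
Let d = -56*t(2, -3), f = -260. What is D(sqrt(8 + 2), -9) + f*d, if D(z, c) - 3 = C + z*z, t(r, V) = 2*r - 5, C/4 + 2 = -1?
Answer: -14559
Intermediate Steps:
C = -12 (C = -8 + 4*(-1) = -8 - 4 = -12)
t(r, V) = -5 + 2*r
D(z, c) = -9 + z**2 (D(z, c) = 3 + (-12 + z*z) = 3 + (-12 + z**2) = -9 + z**2)
d = 56 (d = -56*(-5 + 2*2) = -56*(-5 + 4) = -56*(-1) = 56)
D(sqrt(8 + 2), -9) + f*d = (-9 + (sqrt(8 + 2))**2) - 260*56 = (-9 + (sqrt(10))**2) - 14560 = (-9 + 10) - 14560 = 1 - 14560 = -14559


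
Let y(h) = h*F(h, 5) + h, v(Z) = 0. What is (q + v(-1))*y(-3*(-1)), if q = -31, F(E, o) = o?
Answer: -558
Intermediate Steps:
y(h) = 6*h (y(h) = h*5 + h = 5*h + h = 6*h)
(q + v(-1))*y(-3*(-1)) = (-31 + 0)*(6*(-3*(-1))) = -186*3 = -31*18 = -558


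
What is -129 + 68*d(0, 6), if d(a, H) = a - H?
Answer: -537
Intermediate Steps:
-129 + 68*d(0, 6) = -129 + 68*(0 - 1*6) = -129 + 68*(0 - 6) = -129 + 68*(-6) = -129 - 408 = -537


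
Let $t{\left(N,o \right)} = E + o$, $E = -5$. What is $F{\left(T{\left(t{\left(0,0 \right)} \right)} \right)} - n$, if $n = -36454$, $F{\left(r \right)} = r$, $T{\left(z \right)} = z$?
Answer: $36449$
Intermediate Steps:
$t{\left(N,o \right)} = -5 + o$
$F{\left(T{\left(t{\left(0,0 \right)} \right)} \right)} - n = \left(-5 + 0\right) - -36454 = -5 + 36454 = 36449$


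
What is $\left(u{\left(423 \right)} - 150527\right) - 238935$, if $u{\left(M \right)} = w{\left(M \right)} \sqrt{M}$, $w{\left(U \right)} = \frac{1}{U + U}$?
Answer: $-389462 + \frac{\sqrt{47}}{282} \approx -3.8946 \cdot 10^{5}$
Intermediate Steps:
$w{\left(U \right)} = \frac{1}{2 U}$
$u{\left(M \right)} = \frac{1}{2 \sqrt{M}}$ ($u{\left(M \right)} = \frac{1}{2 M} \sqrt{M} = \frac{1}{2 \sqrt{M}}$)
$\left(u{\left(423 \right)} - 150527\right) - 238935 = \left(\frac{1}{2 \cdot 3 \sqrt{47}} - 150527\right) - 238935 = \left(\frac{\frac{1}{141} \sqrt{47}}{2} - 150527\right) - 238935 = \left(\frac{\sqrt{47}}{282} - 150527\right) - 238935 = \left(-150527 + \frac{\sqrt{47}}{282}\right) - 238935 = -389462 + \frac{\sqrt{47}}{282}$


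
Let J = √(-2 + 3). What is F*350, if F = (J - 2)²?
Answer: 350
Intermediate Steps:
J = 1 (J = √1 = 1)
F = 1 (F = (1 - 2)² = (-1)² = 1)
F*350 = 1*350 = 350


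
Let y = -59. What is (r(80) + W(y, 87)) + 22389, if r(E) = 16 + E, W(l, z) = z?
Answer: 22572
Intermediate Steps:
(r(80) + W(y, 87)) + 22389 = ((16 + 80) + 87) + 22389 = (96 + 87) + 22389 = 183 + 22389 = 22572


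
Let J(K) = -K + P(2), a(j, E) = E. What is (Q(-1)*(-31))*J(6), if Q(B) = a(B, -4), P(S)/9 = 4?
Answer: 3720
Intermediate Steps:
P(S) = 36 (P(S) = 9*4 = 36)
J(K) = 36 - K (J(K) = -K + 36 = 36 - K)
Q(B) = -4
(Q(-1)*(-31))*J(6) = (-4*(-31))*(36 - 1*6) = 124*(36 - 6) = 124*30 = 3720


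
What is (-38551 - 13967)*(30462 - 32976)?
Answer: 132030252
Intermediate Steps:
(-38551 - 13967)*(30462 - 32976) = -52518*(-2514) = 132030252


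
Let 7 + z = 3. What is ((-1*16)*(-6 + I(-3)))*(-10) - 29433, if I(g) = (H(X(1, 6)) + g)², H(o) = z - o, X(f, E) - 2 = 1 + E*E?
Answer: 308167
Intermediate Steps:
z = -4 (z = -7 + 3 = -4)
X(f, E) = 3 + E² (X(f, E) = 2 + (1 + E*E) = 2 + (1 + E²) = 3 + E²)
H(o) = -4 - o
I(g) = (-43 + g)² (I(g) = ((-4 - (3 + 6²)) + g)² = ((-4 - (3 + 36)) + g)² = ((-4 - 1*39) + g)² = ((-4 - 39) + g)² = (-43 + g)²)
((-1*16)*(-6 + I(-3)))*(-10) - 29433 = ((-1*16)*(-6 + (-43 - 3)²))*(-10) - 29433 = -16*(-6 + (-46)²)*(-10) - 29433 = -16*(-6 + 2116)*(-10) - 29433 = -16*2110*(-10) - 29433 = -33760*(-10) - 29433 = 337600 - 29433 = 308167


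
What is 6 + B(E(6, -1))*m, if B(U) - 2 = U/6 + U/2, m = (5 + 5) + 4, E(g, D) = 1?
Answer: 130/3 ≈ 43.333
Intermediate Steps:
m = 14 (m = 10 + 4 = 14)
B(U) = 2 + 2*U/3 (B(U) = 2 + (U/6 + U/2) = 2 + 2*U/3)
6 + B(E(6, -1))*m = 6 + (2 + (⅔)*1)*14 = 6 + (2 + ⅔)*14 = 6 + (8/3)*14 = 6 + 112/3 = 130/3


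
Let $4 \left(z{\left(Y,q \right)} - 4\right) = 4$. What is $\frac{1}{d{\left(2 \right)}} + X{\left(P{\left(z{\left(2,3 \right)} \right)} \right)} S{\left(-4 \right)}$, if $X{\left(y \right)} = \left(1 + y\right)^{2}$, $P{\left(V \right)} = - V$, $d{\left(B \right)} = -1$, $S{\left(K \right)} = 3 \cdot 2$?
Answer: $95$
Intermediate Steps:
$S{\left(K \right)} = 6$
$z{\left(Y,q \right)} = 5$ ($z{\left(Y,q \right)} = 4 + \frac{1}{4} \cdot 4 = 4 + 1 = 5$)
$\frac{1}{d{\left(2 \right)}} + X{\left(P{\left(z{\left(2,3 \right)} \right)} \right)} S{\left(-4 \right)} = \frac{1}{-1} + \left(1 - 5\right)^{2} \cdot 6 = -1 + \left(1 - 5\right)^{2} \cdot 6 = -1 + \left(-4\right)^{2} \cdot 6 = -1 + 16 \cdot 6 = -1 + 96 = 95$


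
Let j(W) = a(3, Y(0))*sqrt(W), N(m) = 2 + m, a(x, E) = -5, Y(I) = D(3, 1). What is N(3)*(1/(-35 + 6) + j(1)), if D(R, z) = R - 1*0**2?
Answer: -730/29 ≈ -25.172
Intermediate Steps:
D(R, z) = R (D(R, z) = R - 1*0 = R + 0 = R)
Y(I) = 3
j(W) = -5*sqrt(W)
N(3)*(1/(-35 + 6) + j(1)) = (2 + 3)*(1/(-35 + 6) - 5*sqrt(1)) = 5*(1/(-29) - 5*1) = 5*(-1/29 - 5) = 5*(-146/29) = -730/29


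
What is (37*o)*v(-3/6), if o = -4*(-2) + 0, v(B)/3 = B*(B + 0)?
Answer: 222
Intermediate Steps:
v(B) = 3*B² (v(B) = 3*(B*(B + 0)) = 3*(B*B) = 3*B²)
o = 8 (o = 8 + 0 = 8)
(37*o)*v(-3/6) = (37*8)*(3*(-3/6)²) = 296*(3*(-3*⅙)²) = 296*(3*(-½)²) = 296*(3*(¼)) = 296*(¾) = 222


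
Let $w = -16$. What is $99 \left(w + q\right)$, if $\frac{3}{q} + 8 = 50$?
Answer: $- \frac{22077}{14} \approx -1576.9$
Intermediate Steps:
$q = \frac{1}{14}$ ($q = \frac{3}{-8 + 50} = \frac{3}{42} = 3 \cdot \frac{1}{42} = \frac{1}{14} \approx 0.071429$)
$99 \left(w + q\right) = 99 \left(-16 + \frac{1}{14}\right) = 99 \left(- \frac{223}{14}\right) = - \frac{22077}{14}$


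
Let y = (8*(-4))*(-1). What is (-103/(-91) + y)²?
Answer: 9090225/8281 ≈ 1097.7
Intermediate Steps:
y = 32 (y = -32*(-1) = 32)
(-103/(-91) + y)² = (-103/(-91) + 32)² = (-103*(-1/91) + 32)² = (103/91 + 32)² = (3015/91)² = 9090225/8281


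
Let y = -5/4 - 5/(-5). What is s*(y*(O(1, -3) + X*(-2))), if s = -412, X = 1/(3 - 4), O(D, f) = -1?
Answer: 103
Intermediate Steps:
X = -1 (X = 1/(-1) = -1)
y = -¼ (y = -5*¼ - 5*(-⅕) = -5/4 + 1 = -¼ ≈ -0.25000)
s*(y*(O(1, -3) + X*(-2))) = -(-103)*(-1 - 1*(-2)) = -(-103)*(-1 + 2) = -(-103) = -412*(-¼) = 103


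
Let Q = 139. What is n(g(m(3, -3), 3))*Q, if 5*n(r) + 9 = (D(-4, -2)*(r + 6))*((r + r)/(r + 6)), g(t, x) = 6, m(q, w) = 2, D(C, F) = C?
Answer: -7923/5 ≈ -1584.6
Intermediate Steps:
n(r) = -9/5 + 2*r*(-24 - 4*r)/(5*(6 + r)) (n(r) = -9/5 + ((-4*(r + 6))*((r + r)/(r + 6)))/5 = -9/5 + ((-4*(6 + r))*((2*r)/(6 + r)))/5 = -9/5 + ((-24 - 4*r)*(2*r/(6 + r)))/5 = -9/5 + (2*r*(-24 - 4*r)/(6 + r))/5 = -9/5 + 2*r*(-24 - 4*r)/(5*(6 + r)))
n(g(m(3, -3), 3))*Q = (-9/5 - 8/5*6)*139 = (-9/5 - 48/5)*139 = -57/5*139 = -7923/5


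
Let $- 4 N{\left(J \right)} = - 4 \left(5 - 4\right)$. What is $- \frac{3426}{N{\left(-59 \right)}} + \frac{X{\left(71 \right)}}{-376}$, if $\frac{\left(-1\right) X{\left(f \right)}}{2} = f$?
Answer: $- \frac{644017}{188} \approx -3425.6$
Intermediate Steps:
$N{\left(J \right)} = 1$ ($N{\left(J \right)} = - \frac{\left(-4\right) \left(5 - 4\right)}{4} = - \frac{\left(-4\right) 1}{4} = \left(- \frac{1}{4}\right) \left(-4\right) = 1$)
$X{\left(f \right)} = - 2 f$
$- \frac{3426}{N{\left(-59 \right)}} + \frac{X{\left(71 \right)}}{-376} = - \frac{3426}{1} + \frac{\left(-2\right) 71}{-376} = \left(-3426\right) 1 - - \frac{71}{188} = -3426 + \frac{71}{188} = - \frac{644017}{188}$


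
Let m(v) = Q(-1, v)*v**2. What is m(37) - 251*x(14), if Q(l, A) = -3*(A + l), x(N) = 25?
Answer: -154127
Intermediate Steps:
Q(l, A) = -3*A - 3*l
m(v) = v**2*(3 - 3*v) (m(v) = (-3*v - 3*(-1))*v**2 = (-3*v + 3)*v**2 = (3 - 3*v)*v**2 = v**2*(3 - 3*v))
m(37) - 251*x(14) = 3*37**2*(1 - 1*37) - 251*25 = 3*1369*(1 - 37) - 6275 = 3*1369*(-36) - 6275 = -147852 - 6275 = -154127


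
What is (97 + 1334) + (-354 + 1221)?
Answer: 2298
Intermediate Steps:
(97 + 1334) + (-354 + 1221) = 1431 + 867 = 2298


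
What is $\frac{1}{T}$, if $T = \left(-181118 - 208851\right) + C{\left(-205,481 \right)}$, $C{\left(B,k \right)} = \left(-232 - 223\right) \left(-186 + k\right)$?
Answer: $- \frac{1}{524194} \approx -1.9077 \cdot 10^{-6}$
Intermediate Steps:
$C{\left(B,k \right)} = 84630 - 455 k$ ($C{\left(B,k \right)} = - 455 \left(-186 + k\right) = 84630 - 455 k$)
$T = -524194$ ($T = \left(-181118 - 208851\right) + \left(84630 - 218855\right) = -389969 + \left(84630 - 218855\right) = -389969 - 134225 = -524194$)
$\frac{1}{T} = \frac{1}{-524194} = - \frac{1}{524194}$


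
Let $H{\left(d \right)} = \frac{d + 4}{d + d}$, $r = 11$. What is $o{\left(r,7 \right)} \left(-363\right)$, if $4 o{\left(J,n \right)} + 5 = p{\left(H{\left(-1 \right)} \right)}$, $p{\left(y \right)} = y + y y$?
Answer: $\frac{6171}{16} \approx 385.69$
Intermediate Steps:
$H{\left(d \right)} = \frac{4 + d}{2 d}$
$p{\left(y \right)} = y + y^{2}$
$o{\left(J,n \right)} = - \frac{17}{16}$ ($o{\left(J,n \right)} = - \frac{5}{4} + \frac{\frac{4 - 1}{2 \left(-1\right)} \left(1 + \frac{4 - 1}{2 \left(-1\right)}\right)}{4} = - \frac{5}{4} + \frac{\frac{1}{2} \left(-1\right) 3 \left(1 + \frac{1}{2} \left(-1\right) 3\right)}{4} = - \frac{5}{4} + \frac{\left(- \frac{3}{2}\right) \left(1 - \frac{3}{2}\right)}{4} = - \frac{5}{4} + \frac{\left(- \frac{3}{2}\right) \left(- \frac{1}{2}\right)}{4} = - \frac{5}{4} + \frac{1}{4} \cdot \frac{3}{4} = - \frac{5}{4} + \frac{3}{16} = - \frac{17}{16}$)
$o{\left(r,7 \right)} \left(-363\right) = \left(- \frac{17}{16}\right) \left(-363\right) = \frac{6171}{16}$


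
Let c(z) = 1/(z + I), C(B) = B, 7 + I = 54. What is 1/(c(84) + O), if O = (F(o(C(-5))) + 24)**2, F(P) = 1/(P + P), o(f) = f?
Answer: 13100/7482951 ≈ 0.0017506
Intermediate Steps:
I = 47 (I = -7 + 54 = 47)
F(P) = 1/(2*P)
c(z) = 1/(47 + z) (c(z) = 1/(z + 47) = 1/(47 + z))
O = 57121/100 (O = ((1/2)/(-5) + 24)**2 = ((1/2)*(-1/5) + 24)**2 = (-1/10 + 24)**2 = (239/10)**2 = 57121/100 ≈ 571.21)
1/(c(84) + O) = 1/(1/(47 + 84) + 57121/100) = 1/(1/131 + 57121/100) = 1/(7482951/13100) = 13100/7482951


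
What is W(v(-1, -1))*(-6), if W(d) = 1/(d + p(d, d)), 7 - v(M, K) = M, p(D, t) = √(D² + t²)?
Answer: ¾ - 3*√2/4 ≈ -0.31066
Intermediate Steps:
v(M, K) = 7 - M
W(d) = 1/(d + √2*√(d²)) (W(d) = 1/(d + √(d² + d²)) = 1/(d + √(2*d²)) = 1/(d + √2*√(d²)))
W(v(-1, -1))*(-6) = -6/((7 - 1*(-1)) + √2*√((7 - 1*(-1))²)) = -6/((7 + 1) + √2*√((7 + 1)²)) = -6/(8 + √2*√(8²)) = -6/(8 + √2*√64) = -6/(8 + √2*8) = -6/(8 + 8*√2)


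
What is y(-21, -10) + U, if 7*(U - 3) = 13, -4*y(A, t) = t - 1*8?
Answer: 131/14 ≈ 9.3571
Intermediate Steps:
y(A, t) = 2 - t/4 (y(A, t) = -(t - 1*8)/4 = -(t - 8)/4 = -(-8 + t)/4 = 2 - t/4)
U = 34/7 (U = 3 + (1/7)*13 = 3 + 13/7 = 34/7 ≈ 4.8571)
y(-21, -10) + U = (2 - 1/4*(-10)) + 34/7 = (2 + 5/2) + 34/7 = 9/2 + 34/7 = 131/14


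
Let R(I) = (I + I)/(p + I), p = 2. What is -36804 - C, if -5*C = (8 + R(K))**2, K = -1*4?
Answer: -183876/5 ≈ -36775.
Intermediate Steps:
K = -4
R(I) = 2*I/(2 + I) (R(I) = (I + I)/(2 + I) = (2*I)/(2 + I) = 2*I/(2 + I))
C = -144/5 (C = -(8 + 2*(-4)/(2 - 4))**2/5 = -(8 + 2*(-4)/(-2))**2/5 = -(8 + 2*(-4)*(-1/2))**2/5 = -(8 + 4)**2/5 = -1/5*12**2 = -1/5*144 = -144/5 ≈ -28.800)
-36804 - C = -36804 - 1*(-144/5) = -36804 + 144/5 = -183876/5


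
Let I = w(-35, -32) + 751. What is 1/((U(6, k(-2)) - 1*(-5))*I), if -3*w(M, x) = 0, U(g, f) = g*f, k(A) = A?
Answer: -1/5257 ≈ -0.00019022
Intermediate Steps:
U(g, f) = f*g
w(M, x) = 0 (w(M, x) = -⅓*0 = 0)
I = 751 (I = 0 + 751 = 751)
1/((U(6, k(-2)) - 1*(-5))*I) = 1/((-2*6 - 1*(-5))*751) = 1/((-12 + 5)*751) = 1/(-7*751) = 1/(-5257) = -1/5257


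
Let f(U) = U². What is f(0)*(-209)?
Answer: 0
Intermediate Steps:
f(0)*(-209) = 0²*(-209) = 0*(-209) = 0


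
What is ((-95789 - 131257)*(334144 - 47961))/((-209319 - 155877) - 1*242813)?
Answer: 64976705418/608009 ≈ 1.0687e+5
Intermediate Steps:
((-95789 - 131257)*(334144 - 47961))/((-209319 - 155877) - 1*242813) = (-227046*286183)/(-365196 - 242813) = -64976705418/(-608009) = -64976705418*(-1/608009) = 64976705418/608009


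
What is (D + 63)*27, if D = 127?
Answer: 5130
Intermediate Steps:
(D + 63)*27 = (127 + 63)*27 = 190*27 = 5130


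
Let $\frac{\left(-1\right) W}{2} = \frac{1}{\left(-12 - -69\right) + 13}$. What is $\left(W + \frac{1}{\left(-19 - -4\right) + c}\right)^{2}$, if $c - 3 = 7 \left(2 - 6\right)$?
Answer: $\frac{9}{3136} \approx 0.0028699$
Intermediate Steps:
$c = -25$ ($c = 3 + 7 \left(2 - 6\right) = 3 + 7 \left(-4\right) = 3 - 28 = -25$)
$W = - \frac{1}{35}$ ($W = - \frac{2}{\left(-12 - -69\right) + 13} = - \frac{2}{\left(-12 + 69\right) + 13} = - \frac{2}{57 + 13} = - \frac{2}{70} = \left(-2\right) \frac{1}{70} = - \frac{1}{35} \approx -0.028571$)
$\left(W + \frac{1}{\left(-19 - -4\right) + c}\right)^{2} = \left(- \frac{1}{35} + \frac{1}{\left(-19 - -4\right) - 25}\right)^{2} = \left(- \frac{1}{35} + \frac{1}{\left(-19 + 4\right) - 25}\right)^{2} = \left(- \frac{1}{35} + \frac{1}{-15 - 25}\right)^{2} = \left(- \frac{1}{35} + \frac{1}{-40}\right)^{2} = \left(- \frac{1}{35} - \frac{1}{40}\right)^{2} = \left(- \frac{3}{56}\right)^{2} = \frac{9}{3136}$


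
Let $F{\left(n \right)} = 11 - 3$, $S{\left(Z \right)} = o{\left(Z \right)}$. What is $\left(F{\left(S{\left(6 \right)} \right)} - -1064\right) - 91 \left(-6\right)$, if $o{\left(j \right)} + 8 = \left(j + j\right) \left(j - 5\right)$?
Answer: $1618$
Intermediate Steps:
$o{\left(j \right)} = -8 + 2 j \left(-5 + j\right)$ ($o{\left(j \right)} = -8 + \left(j + j\right) \left(j - 5\right) = -8 + 2 j \left(-5 + j\right)$)
$S{\left(Z \right)} = -8 - 10 Z + 2 Z^{2}$
$F{\left(n \right)} = 8$ ($F{\left(n \right)} = 11 - 3 = 8$)
$\left(F{\left(S{\left(6 \right)} \right)} - -1064\right) - 91 \left(-6\right) = \left(8 - -1064\right) - 91 \left(-6\right) = \left(8 + 1064\right) - -546 = 1072 + 546 = 1618$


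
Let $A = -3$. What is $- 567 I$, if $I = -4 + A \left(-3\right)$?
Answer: $-2835$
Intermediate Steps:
$I = 5$ ($I = -4 - -9 = -4 + 9 = 5$)
$- 567 I = \left(-567\right) 5 = -2835$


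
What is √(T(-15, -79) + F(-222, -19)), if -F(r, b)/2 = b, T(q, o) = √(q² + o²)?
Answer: √(38 + √6466) ≈ 10.882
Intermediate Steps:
T(q, o) = √(o² + q²)
F(r, b) = -2*b
√(T(-15, -79) + F(-222, -19)) = √(√((-79)² + (-15)²) - 2*(-19)) = √(√(6241 + 225) + 38) = √(√6466 + 38) = √(38 + √6466)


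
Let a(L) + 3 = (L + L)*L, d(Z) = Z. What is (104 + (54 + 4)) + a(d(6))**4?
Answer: 22667283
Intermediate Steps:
a(L) = -3 + 2*L**2 (a(L) = -3 + (L + L)*L = -3 + (2*L)*L = -3 + 2*L**2)
(104 + (54 + 4)) + a(d(6))**4 = (104 + (54 + 4)) + (-3 + 2*6**2)**4 = (104 + 58) + (-3 + 2*36)**4 = 162 + (-3 + 72)**4 = 162 + 69**4 = 162 + 22667121 = 22667283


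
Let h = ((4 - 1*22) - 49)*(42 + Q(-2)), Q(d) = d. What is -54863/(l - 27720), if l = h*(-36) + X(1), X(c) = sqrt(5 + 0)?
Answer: -754475976/945587519 + 54863*sqrt(5)/4727937595 ≈ -0.79786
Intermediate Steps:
h = -2680 (h = ((4 - 1*22) - 49)*(42 - 2) = ((4 - 22) - 49)*40 = (-18 - 49)*40 = -67*40 = -2680)
X(c) = sqrt(5)
l = 96480 + sqrt(5) (l = -2680*(-36) + sqrt(5) = 96480 + sqrt(5) ≈ 96482.)
-54863/(l - 27720) = -54863/((96480 + sqrt(5)) - 27720) = -54863/(68760 + sqrt(5))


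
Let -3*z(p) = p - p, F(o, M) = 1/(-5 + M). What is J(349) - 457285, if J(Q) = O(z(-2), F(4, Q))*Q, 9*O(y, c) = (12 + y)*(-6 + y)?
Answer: -460077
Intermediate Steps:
z(p) = 0 (z(p) = -(p - p)/3 = -1/3*0 = 0)
O(y, c) = (-6 + y)*(12 + y)/9 (O(y, c) = ((12 + y)*(-6 + y))/9 = ((-6 + y)*(12 + y))/9 = (-6 + y)*(12 + y)/9)
J(Q) = -8*Q (J(Q) = (-8 + (1/9)*0**2 + (2/3)*0)*Q = (-8 + (1/9)*0 + 0)*Q = (-8 + 0 + 0)*Q = -8*Q)
J(349) - 457285 = -8*349 - 457285 = -2792 - 457285 = -460077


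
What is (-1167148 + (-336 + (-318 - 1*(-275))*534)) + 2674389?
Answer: 1483943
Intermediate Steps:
(-1167148 + (-336 + (-318 - 1*(-275))*534)) + 2674389 = (-1167148 + (-336 + (-318 + 275)*534)) + 2674389 = (-1167148 + (-336 - 43*534)) + 2674389 = (-1167148 + (-336 - 22962)) + 2674389 = (-1167148 - 23298) + 2674389 = -1190446 + 2674389 = 1483943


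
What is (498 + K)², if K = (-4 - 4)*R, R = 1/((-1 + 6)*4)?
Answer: 6190144/25 ≈ 2.4761e+5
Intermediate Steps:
R = 1/20 (R = (¼)/5 = (⅕)*(¼) = 1/20 ≈ 0.050000)
K = -⅖ (K = (-4 - 4)*(1/20) = -8*1/20 = -⅖ ≈ -0.40000)
(498 + K)² = (498 - ⅖)² = (2488/5)² = 6190144/25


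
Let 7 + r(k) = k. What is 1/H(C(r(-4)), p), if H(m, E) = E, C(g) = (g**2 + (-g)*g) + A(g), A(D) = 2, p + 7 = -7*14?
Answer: -1/105 ≈ -0.0095238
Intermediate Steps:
p = -105 (p = -7 - 7*14 = -7 - 98 = -105)
r(k) = -7 + k
C(g) = 2 (C(g) = (g**2 + (-g)*g) + 2 = (g**2 - g**2) + 2 = 0 + 2 = 2)
1/H(C(r(-4)), p) = 1/(-105) = -1/105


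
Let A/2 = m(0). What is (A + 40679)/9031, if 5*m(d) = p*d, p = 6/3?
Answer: 40679/9031 ≈ 4.5044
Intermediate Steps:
p = 2 (p = 6*(1/3) = 2)
m(d) = 2*d/5 (m(d) = (2*d)/5 = 2*d/5)
A = 0 (A = 2*((2/5)*0) = 2*0 = 0)
(A + 40679)/9031 = (0 + 40679)/9031 = 40679*(1/9031) = 40679/9031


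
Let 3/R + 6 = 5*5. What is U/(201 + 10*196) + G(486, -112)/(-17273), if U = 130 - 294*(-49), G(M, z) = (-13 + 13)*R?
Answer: 14536/2161 ≈ 6.7265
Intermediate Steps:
R = 3/19 (R = 3/(-6 + 5*5) = 3/(-6 + 25) = 3/19 ≈ 0.15789)
G(M, z) = 0 (G(M, z) = (-13 + 13)*(3/19) = 0*(3/19) = 0)
U = 14536 (U = 130 + 14406 = 14536)
U/(201 + 10*196) + G(486, -112)/(-17273) = 14536/(201 + 10*196) + 0/(-17273) = 14536/(201 + 1960) + 0*(-1/17273) = 14536/2161 + 0 = 14536/2161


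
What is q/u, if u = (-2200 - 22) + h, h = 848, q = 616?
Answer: -308/687 ≈ -0.44833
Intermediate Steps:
u = -1374 (u = (-2200 - 22) + 848 = -2222 + 848 = -1374)
q/u = 616/(-1374) = 616*(-1/1374) = -308/687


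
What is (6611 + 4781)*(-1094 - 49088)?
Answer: -571673344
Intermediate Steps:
(6611 + 4781)*(-1094 - 49088) = 11392*(-50182) = -571673344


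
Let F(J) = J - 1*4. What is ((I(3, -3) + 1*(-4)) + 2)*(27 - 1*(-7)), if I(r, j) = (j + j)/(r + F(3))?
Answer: -170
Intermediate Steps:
F(J) = -4 + J (F(J) = J - 4 = -4 + J)
I(r, j) = 2*j/(-1 + r) (I(r, j) = (j + j)/(r + (-4 + 3)) = (2*j)/(r - 1) = (2*j)/(-1 + r) = 2*j/(-1 + r))
((I(3, -3) + 1*(-4)) + 2)*(27 - 1*(-7)) = ((2*(-3)/(-1 + 3) + 1*(-4)) + 2)*(27 - 1*(-7)) = ((2*(-3)/2 - 4) + 2)*(27 + 7) = ((2*(-3)*(½) - 4) + 2)*34 = ((-3 - 4) + 2)*34 = (-7 + 2)*34 = -5*34 = -170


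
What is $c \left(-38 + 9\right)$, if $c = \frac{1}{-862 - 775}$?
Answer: $\frac{29}{1637} \approx 0.017715$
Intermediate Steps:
$c = - \frac{1}{1637}$ ($c = \frac{1}{-1637} = - \frac{1}{1637} \approx -0.00061087$)
$c \left(-38 + 9\right) = - \frac{-38 + 9}{1637} = \left(- \frac{1}{1637}\right) \left(-29\right) = \frac{29}{1637}$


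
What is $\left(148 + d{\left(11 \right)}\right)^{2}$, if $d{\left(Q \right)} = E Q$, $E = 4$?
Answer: $36864$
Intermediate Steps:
$d{\left(Q \right)} = 4 Q$
$\left(148 + d{\left(11 \right)}\right)^{2} = \left(148 + 4 \cdot 11\right)^{2} = \left(148 + 44\right)^{2} = 192^{2} = 36864$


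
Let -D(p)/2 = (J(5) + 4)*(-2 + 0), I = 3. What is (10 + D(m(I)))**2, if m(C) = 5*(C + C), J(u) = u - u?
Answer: 676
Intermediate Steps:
J(u) = 0
m(C) = 10*C (m(C) = 5*(2*C) = 10*C)
D(p) = 16 (D(p) = -2*(0 + 4)*(-2 + 0) = -8*(-2) = -2*(-8) = 16)
(10 + D(m(I)))**2 = (10 + 16)**2 = 26**2 = 676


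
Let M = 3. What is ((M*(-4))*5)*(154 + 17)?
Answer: -10260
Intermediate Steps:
((M*(-4))*5)*(154 + 17) = ((3*(-4))*5)*(154 + 17) = -12*5*171 = -60*171 = -10260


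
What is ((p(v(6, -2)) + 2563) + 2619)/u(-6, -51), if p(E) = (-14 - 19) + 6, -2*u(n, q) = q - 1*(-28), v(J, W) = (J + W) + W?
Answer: 10310/23 ≈ 448.26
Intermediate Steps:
v(J, W) = J + 2*W
u(n, q) = -14 - q/2 (u(n, q) = -(q - 1*(-28))/2 = -(q + 28)/2 = -(28 + q)/2 = -14 - q/2)
p(E) = -27 (p(E) = -33 + 6 = -27)
((p(v(6, -2)) + 2563) + 2619)/u(-6, -51) = ((-27 + 2563) + 2619)/(-14 - ½*(-51)) = (2536 + 2619)/(-14 + 51/2) = 5155/(23/2) = 5155*(2/23) = 10310/23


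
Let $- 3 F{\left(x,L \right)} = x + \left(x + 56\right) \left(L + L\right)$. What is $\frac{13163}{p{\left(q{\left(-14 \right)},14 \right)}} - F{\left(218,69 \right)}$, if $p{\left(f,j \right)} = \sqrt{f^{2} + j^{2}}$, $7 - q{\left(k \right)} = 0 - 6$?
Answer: $\frac{38030}{3} + \frac{13163 \sqrt{365}}{365} \approx 13366.0$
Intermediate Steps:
$q{\left(k \right)} = 13$ ($q{\left(k \right)} = 7 - \left(0 - 6\right) = 7 - -6 = 7 + 6 = 13$)
$F{\left(x,L \right)} = - \frac{x}{3} - \frac{2 L \left(56 + x\right)}{3}$ ($F{\left(x,L \right)} = - \frac{x + \left(x + 56\right) \left(L + L\right)}{3} = - \frac{x + \left(56 + x\right) 2 L}{3} = - \frac{x + 2 L \left(56 + x\right)}{3} = - \frac{x}{3} - \frac{2 L \left(56 + x\right)}{3}$)
$\frac{13163}{p{\left(q{\left(-14 \right)},14 \right)}} - F{\left(218,69 \right)} = \frac{13163}{\sqrt{13^{2} + 14^{2}}} - \left(\left(- \frac{112}{3}\right) 69 - \frac{218}{3} - 46 \cdot 218\right) = \frac{13163}{\sqrt{169 + 196}} - \left(-2576 - \frac{218}{3} - 10028\right) = \frac{13163}{\sqrt{365}} - - \frac{38030}{3} = 13163 \frac{\sqrt{365}}{365} + \frac{38030}{3} = \frac{13163 \sqrt{365}}{365} + \frac{38030}{3} = \frac{38030}{3} + \frac{13163 \sqrt{365}}{365}$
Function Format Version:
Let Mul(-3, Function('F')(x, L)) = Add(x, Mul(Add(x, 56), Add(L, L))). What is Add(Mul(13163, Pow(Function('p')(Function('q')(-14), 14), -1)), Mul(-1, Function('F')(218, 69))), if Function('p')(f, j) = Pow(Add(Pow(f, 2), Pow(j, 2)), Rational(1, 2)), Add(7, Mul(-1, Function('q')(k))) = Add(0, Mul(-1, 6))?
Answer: Add(Rational(38030, 3), Mul(Rational(13163, 365), Pow(365, Rational(1, 2)))) ≈ 13366.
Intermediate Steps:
Function('q')(k) = 13 (Function('q')(k) = Add(7, Mul(-1, Add(0, Mul(-1, 6)))) = Add(7, Mul(-1, Add(0, -6))) = Add(7, Mul(-1, -6)) = Add(7, 6) = 13)
Function('F')(x, L) = Add(Mul(Rational(-1, 3), x), Mul(Rational(-2, 3), L, Add(56, x))) (Function('F')(x, L) = Mul(Rational(-1, 3), Add(x, Mul(Add(x, 56), Add(L, L)))) = Mul(Rational(-1, 3), Add(x, Mul(Add(56, x), Mul(2, L)))) = Mul(Rational(-1, 3), Add(x, Mul(2, L, Add(56, x)))) = Add(Mul(Rational(-1, 3), x), Mul(Rational(-2, 3), L, Add(56, x))))
Add(Mul(13163, Pow(Function('p')(Function('q')(-14), 14), -1)), Mul(-1, Function('F')(218, 69))) = Add(Mul(13163, Pow(Pow(Add(Pow(13, 2), Pow(14, 2)), Rational(1, 2)), -1)), Mul(-1, Add(Mul(Rational(-112, 3), 69), Mul(Rational(-1, 3), 218), Mul(Rational(-2, 3), 69, 218)))) = Add(Mul(13163, Pow(Pow(Add(169, 196), Rational(1, 2)), -1)), Mul(-1, Add(-2576, Rational(-218, 3), -10028))) = Add(Mul(13163, Pow(Pow(365, Rational(1, 2)), -1)), Mul(-1, Rational(-38030, 3))) = Add(Mul(13163, Mul(Rational(1, 365), Pow(365, Rational(1, 2)))), Rational(38030, 3)) = Add(Mul(Rational(13163, 365), Pow(365, Rational(1, 2))), Rational(38030, 3)) = Add(Rational(38030, 3), Mul(Rational(13163, 365), Pow(365, Rational(1, 2))))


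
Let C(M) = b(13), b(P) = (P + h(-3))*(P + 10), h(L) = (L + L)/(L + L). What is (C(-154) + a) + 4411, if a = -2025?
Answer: 2708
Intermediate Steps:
h(L) = 1 (h(L) = (2*L)/((2*L)) = (2*L)*(1/(2*L)) = 1)
b(P) = (1 + P)*(10 + P) (b(P) = (P + 1)*(P + 10) = (1 + P)*(10 + P))
C(M) = 322 (C(M) = 10 + 13² + 11*13 = 10 + 169 + 143 = 322)
(C(-154) + a) + 4411 = (322 - 2025) + 4411 = -1703 + 4411 = 2708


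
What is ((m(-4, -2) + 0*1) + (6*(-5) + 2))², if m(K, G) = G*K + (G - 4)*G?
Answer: 64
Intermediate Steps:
m(K, G) = G*K + G*(-4 + G) (m(K, G) = G*K + (-4 + G)*G = G*K + G*(-4 + G))
((m(-4, -2) + 0*1) + (6*(-5) + 2))² = ((-2*(-4 - 2 - 4) + 0*1) + (6*(-5) + 2))² = ((-2*(-10) + 0) + (-30 + 2))² = ((20 + 0) - 28)² = (20 - 28)² = (-8)² = 64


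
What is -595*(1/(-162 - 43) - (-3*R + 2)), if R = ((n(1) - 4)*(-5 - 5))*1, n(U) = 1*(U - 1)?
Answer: -2878491/41 ≈ -70207.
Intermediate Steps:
n(U) = -1 + U (n(U) = 1*(-1 + U) = -1 + U)
R = 40 (R = (((-1 + 1) - 4)*(-5 - 5))*1 = ((0 - 4)*(-10))*1 = -4*(-10)*1 = 40*1 = 40)
-595*(1/(-162 - 43) - (-3*R + 2)) = -595*(1/(-162 - 43) - (-3*40 + 2)) = -595*(1/(-205) - (-120 + 2)) = -595*(-1/205 - 1*(-118)) = -595*(-1/205 + 118) = -595*24189/205 = -2878491/41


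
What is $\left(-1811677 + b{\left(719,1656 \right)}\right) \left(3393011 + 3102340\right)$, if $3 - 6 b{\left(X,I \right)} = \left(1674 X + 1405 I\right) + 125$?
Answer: $-15589351202495$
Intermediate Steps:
$b{\left(X,I \right)} = - \frac{61}{3} - 279 X - \frac{1405 I}{6}$ ($b{\left(X,I \right)} = \frac{1}{2} - \frac{\left(1674 X + 1405 I\right) + 125}{6} = \frac{1}{2} - \frac{\left(1405 I + 1674 X\right) + 125}{6} = \frac{1}{2} - \frac{125 + 1405 I + 1674 X}{6} = \frac{1}{2} - \left(\frac{125}{6} + 279 X + \frac{1405 I}{6}\right) = - \frac{61}{3} - 279 X - \frac{1405 I}{6}$)
$\left(-1811677 + b{\left(719,1656 \right)}\right) \left(3393011 + 3102340\right) = \left(-1811677 - \frac{1765204}{3}\right) \left(3393011 + 3102340\right) = \left(-1811677 - \frac{1765204}{3}\right) 6495351 = \left(- \frac{7200235}{3}\right) 6495351 = -15589351202495$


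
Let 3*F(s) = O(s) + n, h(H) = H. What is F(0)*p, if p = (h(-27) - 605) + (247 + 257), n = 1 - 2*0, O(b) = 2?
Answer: -128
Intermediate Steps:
n = 1 (n = 1 + 0 = 1)
F(s) = 1 (F(s) = (2 + 1)/3 = (1/3)*3 = 1)
p = -128 (p = (-27 - 605) + (247 + 257) = -632 + 504 = -128)
F(0)*p = 1*(-128) = -128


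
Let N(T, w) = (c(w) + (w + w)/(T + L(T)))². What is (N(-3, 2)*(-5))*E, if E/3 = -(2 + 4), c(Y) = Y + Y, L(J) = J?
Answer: 1000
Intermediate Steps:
c(Y) = 2*Y
E = -18 (E = 3*(-(2 + 4)) = 3*(-1*6) = 3*(-6) = -18)
N(T, w) = (2*w + w/T)² (N(T, w) = (2*w + (w + w)/(T + T))² = (2*w + (2*w)/((2*T)))² = (2*w + (2*w)*(1/(2*T)))² = (2*w + w/T)²)
(N(-3, 2)*(-5))*E = ((2²*(1 + 2*(-3))²/(-3)²)*(-5))*(-18) = (((⅑)*4*(1 - 6)²)*(-5))*(-18) = (((⅑)*4*(-5)²)*(-5))*(-18) = (((⅑)*4*25)*(-5))*(-18) = ((100/9)*(-5))*(-18) = -500/9*(-18) = 1000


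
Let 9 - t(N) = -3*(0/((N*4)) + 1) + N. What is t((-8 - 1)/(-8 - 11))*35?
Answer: 7665/19 ≈ 403.42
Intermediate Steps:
t(N) = 12 - N (t(N) = 9 - (-3*(0/((N*4)) + 1) + N) = 9 - (-3*(0/((4*N)) + 1) + N) = 9 - (-3*(0*(1/(4*N)) + 1) + N) = 9 - (-3*(0 + 1) + N) = 9 - (-3 + N) = 9 + (3 - N) = 12 - N)
t((-8 - 1)/(-8 - 11))*35 = (12 - (-8 - 1)/(-8 - 11))*35 = (12 - (-9)/(-19))*35 = (12 - (-9)*(-1)/19)*35 = (12 - 1*9/19)*35 = (12 - 9/19)*35 = (219/19)*35 = 7665/19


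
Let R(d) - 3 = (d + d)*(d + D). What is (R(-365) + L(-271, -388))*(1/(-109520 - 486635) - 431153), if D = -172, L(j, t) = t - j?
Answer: -100730603014933536/596155 ≈ -1.6897e+11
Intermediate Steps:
R(d) = 3 + 2*d*(-172 + d) (R(d) = 3 + (d + d)*(d - 172) = 3 + (2*d)*(-172 + d) = 3 + 2*d*(-172 + d))
(R(-365) + L(-271, -388))*(1/(-109520 - 486635) - 431153) = ((3 - 344*(-365) + 2*(-365)²) + (-388 - 1*(-271)))*(1/(-109520 - 486635) - 431153) = ((3 + 125560 + 2*133225) + (-388 + 271))*(1/(-596155) - 431153) = ((3 + 125560 + 266450) - 117)*(-1/596155 - 431153) = (392013 - 117)*(-257034016716/596155) = 391896*(-257034016716/596155) = -100730603014933536/596155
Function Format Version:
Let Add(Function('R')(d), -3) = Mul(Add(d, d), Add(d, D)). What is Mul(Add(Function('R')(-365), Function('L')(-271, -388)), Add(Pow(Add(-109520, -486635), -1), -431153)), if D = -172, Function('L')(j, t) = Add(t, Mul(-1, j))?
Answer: Rational(-100730603014933536, 596155) ≈ -1.6897e+11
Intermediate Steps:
Function('R')(d) = Add(3, Mul(2, d, Add(-172, d))) (Function('R')(d) = Add(3, Mul(Add(d, d), Add(d, -172))) = Add(3, Mul(Mul(2, d), Add(-172, d))) = Add(3, Mul(2, d, Add(-172, d))))
Mul(Add(Function('R')(-365), Function('L')(-271, -388)), Add(Pow(Add(-109520, -486635), -1), -431153)) = Mul(Add(Add(3, Mul(-344, -365), Mul(2, Pow(-365, 2))), Add(-388, Mul(-1, -271))), Add(Pow(Add(-109520, -486635), -1), -431153)) = Mul(Add(Add(3, 125560, Mul(2, 133225)), Add(-388, 271)), Add(Pow(-596155, -1), -431153)) = Mul(Add(Add(3, 125560, 266450), -117), Add(Rational(-1, 596155), -431153)) = Mul(Add(392013, -117), Rational(-257034016716, 596155)) = Mul(391896, Rational(-257034016716, 596155)) = Rational(-100730603014933536, 596155)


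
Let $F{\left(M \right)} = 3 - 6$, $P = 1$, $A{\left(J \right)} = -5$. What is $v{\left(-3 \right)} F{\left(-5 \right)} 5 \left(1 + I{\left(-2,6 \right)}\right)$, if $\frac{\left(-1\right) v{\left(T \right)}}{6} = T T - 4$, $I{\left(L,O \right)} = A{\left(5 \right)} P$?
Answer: $-1800$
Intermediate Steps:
$I{\left(L,O \right)} = -5$ ($I{\left(L,O \right)} = \left(-5\right) 1 = -5$)
$F{\left(M \right)} = -3$ ($F{\left(M \right)} = 3 - 6 = -3$)
$v{\left(T \right)} = 24 - 6 T^{2}$ ($v{\left(T \right)} = - 6 \left(T T - 4\right) = - 6 \left(T^{2} - 4\right) = - 6 \left(-4 + T^{2}\right) = 24 - 6 T^{2}$)
$v{\left(-3 \right)} F{\left(-5 \right)} 5 \left(1 + I{\left(-2,6 \right)}\right) = \left(24 - 6 \left(-3\right)^{2}\right) \left(-3\right) 5 \left(1 - 5\right) = \left(24 - 54\right) \left(-3\right) 5 \left(-4\right) = \left(24 - 54\right) \left(-3\right) \left(-20\right) = \left(-30\right) \left(-3\right) \left(-20\right) = 90 \left(-20\right) = -1800$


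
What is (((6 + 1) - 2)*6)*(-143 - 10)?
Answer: -4590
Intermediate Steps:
(((6 + 1) - 2)*6)*(-143 - 10) = ((7 - 2)*6)*(-153) = (5*6)*(-153) = 30*(-153) = -4590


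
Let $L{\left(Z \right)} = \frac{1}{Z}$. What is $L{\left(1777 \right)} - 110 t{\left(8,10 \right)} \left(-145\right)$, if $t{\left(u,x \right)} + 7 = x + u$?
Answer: $\frac{311774651}{1777} \approx 1.7545 \cdot 10^{5}$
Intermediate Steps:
$t{\left(u,x \right)} = -7 + u + x$ ($t{\left(u,x \right)} = -7 + \left(x + u\right) = -7 + \left(u + x\right) = -7 + u + x$)
$L{\left(1777 \right)} - 110 t{\left(8,10 \right)} \left(-145\right) = \frac{1}{1777} - 110 \left(-7 + 8 + 10\right) \left(-145\right) = \frac{1}{1777} - 110 \cdot 11 \left(-145\right) = \frac{1}{1777} - 1210 \left(-145\right) = \frac{1}{1777} - -175450 = \frac{1}{1777} + 175450 = \frac{311774651}{1777}$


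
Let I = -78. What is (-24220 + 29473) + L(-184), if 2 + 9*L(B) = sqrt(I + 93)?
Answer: 47275/9 + sqrt(15)/9 ≈ 5253.2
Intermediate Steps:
L(B) = -2/9 + sqrt(15)/9 (L(B) = -2/9 + sqrt(-78 + 93)/9 = -2/9 + sqrt(15)/9)
(-24220 + 29473) + L(-184) = (-24220 + 29473) + (-2/9 + sqrt(15)/9) = 5253 + (-2/9 + sqrt(15)/9) = 47275/9 + sqrt(15)/9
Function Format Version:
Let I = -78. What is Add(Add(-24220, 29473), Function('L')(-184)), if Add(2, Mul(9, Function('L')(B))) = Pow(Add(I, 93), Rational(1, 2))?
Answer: Add(Rational(47275, 9), Mul(Rational(1, 9), Pow(15, Rational(1, 2)))) ≈ 5253.2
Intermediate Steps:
Function('L')(B) = Add(Rational(-2, 9), Mul(Rational(1, 9), Pow(15, Rational(1, 2)))) (Function('L')(B) = Add(Rational(-2, 9), Mul(Rational(1, 9), Pow(Add(-78, 93), Rational(1, 2)))) = Add(Rational(-2, 9), Mul(Rational(1, 9), Pow(15, Rational(1, 2)))))
Add(Add(-24220, 29473), Function('L')(-184)) = Add(Add(-24220, 29473), Add(Rational(-2, 9), Mul(Rational(1, 9), Pow(15, Rational(1, 2))))) = Add(5253, Add(Rational(-2, 9), Mul(Rational(1, 9), Pow(15, Rational(1, 2))))) = Add(Rational(47275, 9), Mul(Rational(1, 9), Pow(15, Rational(1, 2))))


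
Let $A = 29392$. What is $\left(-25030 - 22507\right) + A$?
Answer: $-18145$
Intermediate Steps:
$\left(-25030 - 22507\right) + A = \left(-25030 - 22507\right) + 29392 = -47537 + 29392 = -18145$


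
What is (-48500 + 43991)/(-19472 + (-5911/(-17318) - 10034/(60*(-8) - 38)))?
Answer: 412744842/1780623541 ≈ 0.23180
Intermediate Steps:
(-48500 + 43991)/(-19472 + (-5911/(-17318) - 10034/(60*(-8) - 38))) = -4509/(-19472 + (-5911*(-1/17318) - 10034/(-480 - 38))) = -4509/(-19472 + (5911/17318 - 10034/(-518))) = -4509/(-19472 + (5911/17318 - 10034*(-1/518))) = -4509/(-19472 + (5911/17318 + 5017/259)) = -4509/(-19472 + 1804395/91538) = -4509/(-1780623541/91538) = -4509*(-91538/1780623541) = 412744842/1780623541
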